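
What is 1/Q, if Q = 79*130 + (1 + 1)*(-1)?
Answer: 1/10268 ≈ 9.7390e-5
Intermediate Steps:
Q = 10268 (Q = 10270 + 2*(-1) = 10270 - 2 = 10268)
1/Q = 1/10268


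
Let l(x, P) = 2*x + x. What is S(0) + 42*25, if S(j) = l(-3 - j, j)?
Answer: 1041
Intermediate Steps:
l(x, P) = 3*x
S(j) = -9 - 3*j (S(j) = 3*(-3 - j) = -9 - 3*j)
S(0) + 42*25 = (-9 - 3*0) + 42*25 = (-9 + 0) + 1050 = -9 + 1050 = 1041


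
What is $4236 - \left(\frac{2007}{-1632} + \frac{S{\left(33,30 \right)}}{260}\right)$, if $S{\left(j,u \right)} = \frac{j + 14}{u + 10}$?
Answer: $\frac{374570713}{88400} \approx 4237.2$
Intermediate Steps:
$S{\left(j,u \right)} = \frac{14 + j}{10 + u}$
$4236 - \left(\frac{2007}{-1632} + \frac{S{\left(33,30 \right)}}{260}\right) = 4236 - \left(\frac{2007}{-1632} + \frac{\frac{1}{10 + 30} \left(14 + 33\right)}{260}\right) = 4236 - \left(2007 \left(- \frac{1}{1632}\right) + \frac{1}{40} \cdot 47 \cdot \frac{1}{260}\right) = 4236 - \left(- \frac{669}{544} + \frac{1}{40} \cdot 47 \cdot \frac{1}{260}\right) = 4236 - \left(- \frac{669}{544} + \frac{47}{40} \cdot \frac{1}{260}\right) = 4236 - \left(- \frac{669}{544} + \frac{47}{10400}\right) = 4236 - - \frac{108313}{88400} = 4236 + \frac{108313}{88400} = \frac{374570713}{88400}$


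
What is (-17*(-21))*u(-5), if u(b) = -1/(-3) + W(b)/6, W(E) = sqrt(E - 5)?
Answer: 119 + 119*I*sqrt(10)/2 ≈ 119.0 + 188.16*I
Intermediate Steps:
W(E) = sqrt(-5 + E)
u(b) = 1/3 + sqrt(-5 + b)/6 (u(b) = -1/(-3) + sqrt(-5 + b)/6 = -1*(-1/3) + sqrt(-5 + b)*(1/6) = 1/3 + sqrt(-5 + b)/6)
(-17*(-21))*u(-5) = (-17*(-21))*(1/3 + sqrt(-5 - 5)/6) = 357*(1/3 + sqrt(-10)/6) = 357*(1/3 + (I*sqrt(10))/6) = 357*(1/3 + I*sqrt(10)/6) = 119 + 119*I*sqrt(10)/2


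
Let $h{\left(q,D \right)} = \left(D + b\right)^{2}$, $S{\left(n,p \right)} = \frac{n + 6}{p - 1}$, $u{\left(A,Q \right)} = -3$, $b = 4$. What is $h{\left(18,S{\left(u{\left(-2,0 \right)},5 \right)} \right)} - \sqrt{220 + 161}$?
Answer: $\frac{361}{16} - \sqrt{381} \approx 3.0433$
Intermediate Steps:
$S{\left(n,p \right)} = \frac{6 + n}{-1 + p}$
$h{\left(q,D \right)} = \left(4 + D\right)^{2}$ ($h{\left(q,D \right)} = \left(D + 4\right)^{2} = \left(4 + D\right)^{2}$)
$h{\left(18,S{\left(u{\left(-2,0 \right)},5 \right)} \right)} - \sqrt{220 + 161} = \left(4 + \frac{6 - 3}{-1 + 5}\right)^{2} - \sqrt{220 + 161} = \left(4 + \frac{1}{4} \cdot 3\right)^{2} - \sqrt{381} = \left(4 + \frac{3}{4}\right)^{2} - \sqrt{381} = \left(\frac{19}{4}\right)^{2} - \sqrt{381} = \frac{361}{16} - \sqrt{381}$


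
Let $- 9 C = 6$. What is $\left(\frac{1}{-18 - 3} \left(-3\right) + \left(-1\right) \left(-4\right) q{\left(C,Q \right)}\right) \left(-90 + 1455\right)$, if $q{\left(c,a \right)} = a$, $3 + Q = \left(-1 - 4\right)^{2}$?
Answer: $120315$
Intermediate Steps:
$C = - \frac{2}{3}$ ($C = \left(- \frac{1}{9}\right) 6 = - \frac{2}{3} \approx -0.66667$)
$Q = 22$ ($Q = -3 + \left(-1 - 4\right)^{2} = -3 + \left(-5\right)^{2} = -3 + 25 = 22$)
$\left(\frac{1}{-18 - 3} \left(-3\right) + \left(-1\right) \left(-4\right) q{\left(C,Q \right)}\right) \left(-90 + 1455\right) = \left(\frac{1}{-18 - 3} \left(-3\right) + \left(-1\right) \left(-4\right) 22\right) \left(-90 + 1455\right) = \left(\frac{1}{-21} \left(-3\right) + 4 \cdot 22\right) 1365 = \left(\left(- \frac{1}{21}\right) \left(-3\right) + 88\right) 1365 = \left(\frac{1}{7} + 88\right) 1365 = \frac{617}{7} \cdot 1365 = 120315$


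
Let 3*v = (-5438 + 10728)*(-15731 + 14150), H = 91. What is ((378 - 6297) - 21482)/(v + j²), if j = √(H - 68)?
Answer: 2491/253437 ≈ 0.0098289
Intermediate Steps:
v = -2787830 (v = ((-5438 + 10728)*(-15731 + 14150))/3 = (5290*(-1581))/3 = (⅓)*(-8363490) = -2787830)
j = √23 (j = √(91 - 68) = √23 ≈ 4.7958)
((378 - 6297) - 21482)/(v + j²) = ((378 - 6297) - 21482)/(-2787830 + (√23)²) = (-5919 - 21482)/(-2787830 + 23) = -27401/(-2787807) = -27401*(-1/2787807) = 2491/253437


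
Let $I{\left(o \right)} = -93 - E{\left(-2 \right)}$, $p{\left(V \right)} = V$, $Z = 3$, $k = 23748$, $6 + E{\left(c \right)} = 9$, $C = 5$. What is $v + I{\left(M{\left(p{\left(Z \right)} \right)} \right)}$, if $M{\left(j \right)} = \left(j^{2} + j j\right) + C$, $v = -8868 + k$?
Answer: $14784$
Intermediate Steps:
$E{\left(c \right)} = 3$ ($E{\left(c \right)} = -6 + 9 = 3$)
$v = 14880$ ($v = -8868 + 23748 = 14880$)
$M{\left(j \right)} = 5 + 2 j^{2}$ ($M{\left(j \right)} = \left(j^{2} + j j\right) + 5 = \left(j^{2} + j^{2}\right) + 5 = 2 j^{2} + 5 = 5 + 2 j^{2}$)
$I{\left(o \right)} = -96$ ($I{\left(o \right)} = -93 - 3 = -96$)
$v + I{\left(M{\left(p{\left(Z \right)} \right)} \right)} = 14880 - 96 = 14784$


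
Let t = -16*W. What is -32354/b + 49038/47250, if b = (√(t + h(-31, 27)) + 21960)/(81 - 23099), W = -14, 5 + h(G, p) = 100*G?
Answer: 128792850655963213/3797675287875 - 744724372*I*√2881/482244481 ≈ 33914.0 - 82.89*I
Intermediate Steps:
h(G, p) = -5 + 100*G
t = 224 (t = -16*(-14) = 224)
b = -10980/11509 - I*√2881/23018 (b = (√(224 + (-5 + 100*(-31))) + 21960)/(81 - 23099) = (√(224 + (-5 - 3100)) + 21960)/(-23018) = (√(224 - 3105) + 21960)*(-1/23018) = (√(-2881) + 21960)*(-1/23018) = (I*√2881 + 21960)*(-1/23018) = (21960 + I*√2881)*(-1/23018) = -10980/11509 - I*√2881/23018 ≈ -0.95404 - 0.0023319*I)
-32354/b + 49038/47250 = -32354/(-10980/11509 - I*√2881/23018) + 49038/47250 = -32354/(-10980/11509 - I*√2881/23018) + 49038*(1/47250) = -32354/(-10980/11509 - I*√2881/23018) + 8173/7875 = 8173/7875 - 32354/(-10980/11509 - I*√2881/23018)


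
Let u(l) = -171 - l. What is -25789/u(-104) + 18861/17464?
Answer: 451642783/1170088 ≈ 385.99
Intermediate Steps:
-25789/u(-104) + 18861/17464 = -25789/(-171 - 1*(-104)) + 18861/17464 = -25789/(-171 + 104) + 18861*(1/17464) = -25789/(-67) + 18861/17464 = -25789*(-1/67) + 18861/17464 = 25789/67 + 18861/17464 = 451642783/1170088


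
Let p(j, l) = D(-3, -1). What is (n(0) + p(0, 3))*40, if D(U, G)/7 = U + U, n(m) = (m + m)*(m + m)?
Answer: -1680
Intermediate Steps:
n(m) = 4*m² (n(m) = (2*m)*(2*m) = 4*m²)
D(U, G) = 14*U (D(U, G) = 7*(U + U) = 7*(2*U) = 14*U)
p(j, l) = -42 (p(j, l) = 14*(-3) = -42)
(n(0) + p(0, 3))*40 = (4*0² - 42)*40 = (4*0 - 42)*40 = (0 - 42)*40 = -42*40 = -1680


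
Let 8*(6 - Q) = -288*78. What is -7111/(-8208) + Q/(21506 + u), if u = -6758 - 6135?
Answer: 3123865/2618352 ≈ 1.1931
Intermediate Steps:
u = -12893
Q = 2814 (Q = 6 - (-36)*78 = 6 - ⅛*(-22464) = 6 + 2808 = 2814)
-7111/(-8208) + Q/(21506 + u) = -7111/(-8208) + 2814/(21506 - 12893) = -7111*(-1/8208) + 2814/8613 = 7111/8208 + 2814*(1/8613) = 7111/8208 + 938/2871 = 3123865/2618352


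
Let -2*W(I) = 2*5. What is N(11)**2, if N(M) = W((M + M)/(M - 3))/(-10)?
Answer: 1/4 ≈ 0.25000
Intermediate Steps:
W(I) = -5
N(M) = 1/2 (N(M) = -5/(-10) = -5*(-1/10) = 1/2)
N(11)**2 = (1/2)**2 = 1/4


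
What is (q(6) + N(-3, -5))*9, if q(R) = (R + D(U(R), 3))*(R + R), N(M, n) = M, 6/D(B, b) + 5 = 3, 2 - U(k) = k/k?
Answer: 297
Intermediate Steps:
U(k) = 1 (U(k) = 2 - k/k = 2 - 1*1 = 2 - 1 = 1)
D(B, b) = -3 (D(B, b) = 6/(-5 + 3) = 6/(-2) = 6*(-½) = -3)
q(R) = 2*R*(-3 + R) (q(R) = (R - 3)*(R + R) = (-3 + R)*(2*R) = 2*R*(-3 + R))
(q(6) + N(-3, -5))*9 = (2*6*(-3 + 6) - 3)*9 = (2*6*3 - 3)*9 = (36 - 3)*9 = 33*9 = 297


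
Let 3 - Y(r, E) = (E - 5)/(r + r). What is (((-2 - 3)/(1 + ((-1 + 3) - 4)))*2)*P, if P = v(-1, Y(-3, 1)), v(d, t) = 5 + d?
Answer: 40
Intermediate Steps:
Y(r, E) = 3 - (-5 + E)/(2*r) (Y(r, E) = 3 - (E - 5)/(r + r) = 3 - (-5 + E)/(2*r))
P = 4 (P = 5 - 1 = 4)
(((-2 - 3)/(1 + ((-1 + 3) - 4)))*2)*P = (((-2 - 3)/(1 + ((-1 + 3) - 4)))*2)*4 = (-5/(1 + (2 - 4))*2)*4 = (-5/(1 - 2)*2)*4 = (-5/(-1)*2)*4 = (-5*(-1)*2)*4 = (5*2)*4 = 10*4 = 40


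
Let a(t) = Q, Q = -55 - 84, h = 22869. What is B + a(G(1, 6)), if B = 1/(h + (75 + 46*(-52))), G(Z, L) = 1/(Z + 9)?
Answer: -2856727/20552 ≈ -139.00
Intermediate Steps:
G(Z, L) = 1/(9 + Z)
Q = -139
a(t) = -139
B = 1/20552 (B = 1/(22869 + (75 + 46*(-52))) = 1/(22869 + (75 - 2392)) = 1/(22869 - 2317) = 1/20552 ≈ 4.8657e-5)
B + a(G(1, 6)) = 1/20552 - 139 = -2856727/20552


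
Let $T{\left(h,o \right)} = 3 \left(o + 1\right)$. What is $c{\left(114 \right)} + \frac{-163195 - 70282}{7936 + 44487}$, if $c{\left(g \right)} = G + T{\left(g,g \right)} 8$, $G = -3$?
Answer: $\frac{144296734}{52423} \approx 2752.5$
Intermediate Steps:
$T{\left(h,o \right)} = 3 + 3 o$ ($T{\left(h,o \right)} = 3 \left(1 + o\right) = 3 + 3 o$)
$c{\left(g \right)} = 21 + 24 g$ ($c{\left(g \right)} = -3 + \left(3 + 3 g\right) 8 = -3 + \left(24 + 24 g\right) = 21 + 24 g$)
$c{\left(114 \right)} + \frac{-163195 - 70282}{7936 + 44487} = \left(21 + 24 \cdot 114\right) + \frac{-163195 - 70282}{7936 + 44487} = \left(21 + 2736\right) - \frac{233477}{52423} = 2757 - \frac{233477}{52423} = \frac{144296734}{52423}$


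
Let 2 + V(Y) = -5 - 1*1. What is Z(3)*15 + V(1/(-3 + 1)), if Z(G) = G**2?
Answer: 127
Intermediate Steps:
V(Y) = -8 (V(Y) = -2 + (-5 - 1*1) = -2 + (-5 - 1) = -2 - 6 = -8)
Z(3)*15 + V(1/(-3 + 1)) = 3**2*15 - 8 = 9*15 - 8 = 135 - 8 = 127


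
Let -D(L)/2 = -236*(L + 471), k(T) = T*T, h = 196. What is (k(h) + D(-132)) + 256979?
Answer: 455403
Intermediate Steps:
k(T) = T²
D(L) = 222312 + 472*L (D(L) = -(-472)*(L + 471) = -(-472)*(471 + L) = -2*(-111156 - 236*L) = 222312 + 472*L)
(k(h) + D(-132)) + 256979 = (196² + (222312 + 472*(-132))) + 256979 = (38416 + (222312 - 62304)) + 256979 = (38416 + 160008) + 256979 = 198424 + 256979 = 455403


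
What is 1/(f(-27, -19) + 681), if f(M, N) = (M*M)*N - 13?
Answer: -1/13183 ≈ -7.5855e-5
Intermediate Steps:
f(M, N) = -13 + N*M**2 (f(M, N) = M**2*N - 13 = N*M**2 - 13 = -13 + N*M**2)
1/(f(-27, -19) + 681) = 1/((-13 - 19*(-27)**2) + 681) = 1/((-13 - 19*729) + 681) = 1/((-13 - 13851) + 681) = 1/(-13864 + 681) = 1/(-13183) = -1/13183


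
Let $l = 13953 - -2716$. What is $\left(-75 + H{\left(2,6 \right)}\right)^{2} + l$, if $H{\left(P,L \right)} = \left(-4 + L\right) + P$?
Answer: $21710$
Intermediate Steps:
$H{\left(P,L \right)} = -4 + L + P$
$l = 16669$ ($l = 13953 + 2716 = 16669$)
$\left(-75 + H{\left(2,6 \right)}\right)^{2} + l = \left(-75 + \left(-4 + 6 + 2\right)\right)^{2} + 16669 = \left(-75 + 4\right)^{2} + 16669 = \left(-71\right)^{2} + 16669 = 5041 + 16669 = 21710$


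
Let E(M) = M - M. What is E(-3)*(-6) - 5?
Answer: -5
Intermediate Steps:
E(M) = 0
E(-3)*(-6) - 5 = 0*(-6) - 5 = 0 - 5 = -5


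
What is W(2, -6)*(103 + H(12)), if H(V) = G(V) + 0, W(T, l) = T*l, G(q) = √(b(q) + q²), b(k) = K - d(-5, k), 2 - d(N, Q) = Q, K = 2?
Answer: -1236 - 24*√39 ≈ -1385.9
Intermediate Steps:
d(N, Q) = 2 - Q
b(k) = k (b(k) = 2 - (2 - k) = 2 + (-2 + k) = k)
G(q) = √(q + q²)
H(V) = √(V*(1 + V)) (H(V) = √(V*(1 + V)) + 0 = √(V*(1 + V)))
W(2, -6)*(103 + H(12)) = (2*(-6))*(103 + √(12*(1 + 12))) = -12*(103 + √(12*13)) = -12*(103 + √156) = -12*(103 + 2*√39) = -1236 - 24*√39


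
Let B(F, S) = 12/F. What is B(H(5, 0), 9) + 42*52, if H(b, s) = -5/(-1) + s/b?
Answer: 10932/5 ≈ 2186.4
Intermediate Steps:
H(b, s) = 5 + s/b (H(b, s) = -5*(-1) + s/b = 5 + s/b)
B(H(5, 0), 9) + 42*52 = 12/(5 + 0/5) + 42*52 = 12/(5 + 0*(1/5)) + 2184 = 12/(5 + 0) + 2184 = 12/5 + 2184 = 10932/5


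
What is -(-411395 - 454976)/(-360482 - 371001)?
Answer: -866371/731483 ≈ -1.1844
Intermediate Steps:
-(-411395 - 454976)/(-360482 - 371001) = -(-866371)/(-731483) = -(-866371)*(-1)/731483 = -1*866371/731483 = -866371/731483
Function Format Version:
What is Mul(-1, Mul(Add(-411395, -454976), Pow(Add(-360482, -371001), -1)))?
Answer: Rational(-866371, 731483) ≈ -1.1844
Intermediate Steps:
Mul(-1, Mul(Add(-411395, -454976), Pow(Add(-360482, -371001), -1))) = Mul(-1, Mul(-866371, Pow(-731483, -1))) = Mul(-1, Mul(-866371, Rational(-1, 731483))) = Mul(-1, Rational(866371, 731483)) = Rational(-866371, 731483)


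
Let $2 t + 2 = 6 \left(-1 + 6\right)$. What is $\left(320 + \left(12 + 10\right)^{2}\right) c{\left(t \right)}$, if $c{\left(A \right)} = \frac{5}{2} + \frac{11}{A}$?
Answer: $\frac{18492}{7} \approx 2641.7$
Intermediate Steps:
$t = 14$ ($t = -1 + \frac{6 \left(-1 + 6\right)}{2} = -1 + \frac{6 \cdot 5}{2} = -1 + \frac{1}{2} \cdot 30 = -1 + 15 = 14$)
$c{\left(A \right)} = \frac{5}{2} + \frac{11}{A}$ ($c{\left(A \right)} = 5 \cdot \frac{1}{2} + \frac{11}{A} = \frac{5}{2} + \frac{11}{A}$)
$\left(320 + \left(12 + 10\right)^{2}\right) c{\left(t \right)} = \left(320 + \left(12 + 10\right)^{2}\right) \left(\frac{5}{2} + \frac{11}{14}\right) = \left(320 + 22^{2}\right) \left(\frac{5}{2} + 11 \cdot \frac{1}{14}\right) = \left(320 + 484\right) \left(\frac{5}{2} + \frac{11}{14}\right) = 804 \cdot \frac{23}{7} = \frac{18492}{7}$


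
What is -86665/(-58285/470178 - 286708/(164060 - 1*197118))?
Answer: -673523301419730/66438504247 ≈ -10138.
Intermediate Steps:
-86665/(-58285/470178 - 286708/(164060 - 1*197118)) = -86665/(-58285*1/470178 - 286708/(164060 - 197118)) = -86665/(-58285/470178 - 286708/(-33058)) = -86665/(-58285/470178 - 286708*(-1/33058)) = -86665/(-58285/470178 + 143354/16529) = -86665/66438504247/7771572162 = -86665*7771572162/66438504247 = -673523301419730/66438504247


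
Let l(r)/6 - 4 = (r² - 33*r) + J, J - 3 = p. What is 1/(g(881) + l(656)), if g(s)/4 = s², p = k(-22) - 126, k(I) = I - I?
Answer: 1/5556058 ≈ 1.7998e-7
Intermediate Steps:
k(I) = 0
p = -126 (p = 0 - 126 = -126)
g(s) = 4*s²
J = -123 (J = 3 - 126 = -123)
l(r) = -714 - 198*r + 6*r² (l(r) = 24 + 6*((r² - 33*r) - 123) = 24 + 6*(-123 + r² - 33*r) = 24 + (-738 - 198*r + 6*r²) = -714 - 198*r + 6*r²)
1/(g(881) + l(656)) = 1/(4*881² + (-714 - 198*656 + 6*656²)) = 1/(4*776161 + (-714 - 129888 + 6*430336)) = 1/(3104644 + (-714 - 129888 + 2582016)) = 1/(3104644 + 2451414) = 1/5556058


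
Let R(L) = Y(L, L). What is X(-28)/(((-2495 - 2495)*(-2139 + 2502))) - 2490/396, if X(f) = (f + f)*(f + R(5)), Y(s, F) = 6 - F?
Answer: -11391187/1811370 ≈ -6.2887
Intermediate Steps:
R(L) = 6 - L
X(f) = 2*f*(1 + f) (X(f) = (f + f)*(f + (6 - 1*5)) = (2*f)*(f + (6 - 5)) = (2*f)*(f + 1) = (2*f)*(1 + f) = 2*f*(1 + f))
X(-28)/(((-2495 - 2495)*(-2139 + 2502))) - 2490/396 = (2*(-28)*(1 - 28))/(((-2495 - 2495)*(-2139 + 2502))) - 2490/396 = (2*(-28)*(-27))/((-4990*363)) - 2490*1/396 = 1512/(-1811370) - 415/66 = 1512*(-1/1811370) - 415/66 = -252/301895 - 415/66 = -11391187/1811370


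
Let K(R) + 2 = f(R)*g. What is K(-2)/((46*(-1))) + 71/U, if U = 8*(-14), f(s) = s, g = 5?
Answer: -961/2576 ≈ -0.37306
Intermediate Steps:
K(R) = -2 + 5*R (K(R) = -2 + R*5 = -2 + 5*R)
U = -112
K(-2)/((46*(-1))) + 71/U = (-2 + 5*(-2))/((46*(-1))) + 71/(-112) = (-2 - 10)/(-46) + 71*(-1/112) = -12*(-1/46) - 71/112 = 6/23 - 71/112 = -961/2576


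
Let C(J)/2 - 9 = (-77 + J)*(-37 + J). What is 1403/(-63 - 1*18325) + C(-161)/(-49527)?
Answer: -200316621/101189164 ≈ -1.9796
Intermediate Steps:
C(J) = 18 + 2*(-77 + J)*(-37 + J) (C(J) = 18 + 2*((-77 + J)*(-37 + J)) = 18 + 2*(-77 + J)*(-37 + J))
1403/(-63 - 1*18325) + C(-161)/(-49527) = 1403/(-63 - 1*18325) + (5716 - 228*(-161) + 2*(-161)²)/(-49527) = 1403/(-63 - 18325) + (5716 + 36708 + 2*25921)*(-1/49527) = 1403/(-18388) + (5716 + 36708 + 51842)*(-1/49527) = 1403*(-1/18388) + 94266*(-1/49527) = -1403/18388 - 10474/5503 = -200316621/101189164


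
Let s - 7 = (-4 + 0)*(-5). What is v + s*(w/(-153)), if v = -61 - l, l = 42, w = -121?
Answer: -1388/17 ≈ -81.647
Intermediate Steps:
v = -103 (v = -61 - 1*42 = -61 - 42 = -103)
s = 27 (s = 7 + (-4 + 0)*(-5) = 7 - 4*(-5) = 7 + 20 = 27)
v + s*(w/(-153)) = -103 + 27*(-121/(-153)) = -103 + 27*(-121*(-1/153)) = -103 + 27*(121/153) = -103 + 363/17 = -1388/17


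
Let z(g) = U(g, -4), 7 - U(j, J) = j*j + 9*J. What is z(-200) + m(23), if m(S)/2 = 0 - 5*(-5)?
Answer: -39907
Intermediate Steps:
U(j, J) = 7 - j² - 9*J (U(j, J) = 7 - (j*j + 9*J) = 7 - (j² + 9*J) = 7 + (-j² - 9*J) = 7 - j² - 9*J)
m(S) = 50 (m(S) = 2*(0 - 5*(-5)) = 2*(0 + 25) = 2*25 = 50)
z(g) = 43 - g² (z(g) = 7 - g² - 9*(-4) = 7 - g² + 36 = 43 - g²)
z(-200) + m(23) = (43 - 1*(-200)²) + 50 = (43 - 1*40000) + 50 = (43 - 40000) + 50 = -39957 + 50 = -39907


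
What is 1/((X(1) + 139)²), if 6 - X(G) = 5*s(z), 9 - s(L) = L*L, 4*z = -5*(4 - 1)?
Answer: 256/7425625 ≈ 3.4475e-5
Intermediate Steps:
z = -15/4 (z = (-5*(4 - 1))/4 = (-5*3)/4 = (¼)*(-15) = -15/4 ≈ -3.7500)
s(L) = 9 - L² (s(L) = 9 - L*L = 9 - L²)
X(G) = 501/16 (X(G) = 6 - 5*(9 - (-15/4)²) = 6 - 5*(9 - 1*225/16) = 6 - 5*(9 - 225/16) = 6 - 5*(-81)/16 = 6 - 1*(-405/16) = 6 + 405/16 = 501/16)
1/((X(1) + 139)²) = 1/((501/16 + 139)²) = 1/((2725/16)²) = 1/(7425625/256) = 256/7425625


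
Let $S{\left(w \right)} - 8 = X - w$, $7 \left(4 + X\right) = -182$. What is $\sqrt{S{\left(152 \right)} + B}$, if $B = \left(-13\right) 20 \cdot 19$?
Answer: $i \sqrt{5114} \approx 71.512 i$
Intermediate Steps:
$B = -4940$ ($B = \left(-260\right) 19 = -4940$)
$X = -30$ ($X = -4 + \frac{1}{7} \left(-182\right) = -4 - 26 = -30$)
$S{\left(w \right)} = -22 - w$ ($S{\left(w \right)} = 8 - \left(30 + w\right) = -22 - w$)
$\sqrt{S{\left(152 \right)} + B} = \sqrt{\left(-22 - 152\right) - 4940} = \sqrt{-174 - 4940} = \sqrt{-5114} = i \sqrt{5114}$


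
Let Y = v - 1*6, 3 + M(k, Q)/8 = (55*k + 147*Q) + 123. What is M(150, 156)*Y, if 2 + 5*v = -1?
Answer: -8263728/5 ≈ -1.6527e+6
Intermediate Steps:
v = -⅗ (v = -⅖ + (⅕)*(-1) = -⅖ - ⅕ = -⅗ ≈ -0.60000)
M(k, Q) = 960 + 440*k + 1176*Q (M(k, Q) = -24 + 8*((55*k + 147*Q) + 123) = -24 + 8*(123 + 55*k + 147*Q) = -24 + (984 + 440*k + 1176*Q) = 960 + 440*k + 1176*Q)
Y = -33/5 (Y = -⅗ - 1*6 = -⅗ - 6 = -33/5 ≈ -6.6000)
M(150, 156)*Y = (960 + 440*150 + 1176*156)*(-33/5) = (960 + 66000 + 183456)*(-33/5) = 250416*(-33/5) = -8263728/5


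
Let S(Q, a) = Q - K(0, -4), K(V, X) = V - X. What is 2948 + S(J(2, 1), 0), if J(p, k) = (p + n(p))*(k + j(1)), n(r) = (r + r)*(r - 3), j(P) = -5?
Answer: 2952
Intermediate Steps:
n(r) = 2*r*(-3 + r) (n(r) = (2*r)*(-3 + r) = 2*r*(-3 + r))
J(p, k) = (-5 + k)*(p + 2*p*(-3 + p)) (J(p, k) = (p + 2*p*(-3 + p))*(k - 5) = (p + 2*p*(-3 + p))*(-5 + k) = (-5 + k)*(p + 2*p*(-3 + p)))
S(Q, a) = -4 + Q (S(Q, a) = Q - (0 - 1*(-4)) = Q - (0 + 4) = Q - 1*4 = Q - 4 = -4 + Q)
2948 + S(J(2, 1), 0) = 2948 + (-4 + 2*(25 + 1 - 10*2 + 2*1*(-3 + 2))) = 2948 + (-4 + 2*(25 + 1 - 20 + 2*1*(-1))) = 2948 + (-4 + 2*(25 + 1 - 20 - 2)) = 2948 + (-4 + 2*4) = 2948 + (-4 + 8) = 2948 + 4 = 2952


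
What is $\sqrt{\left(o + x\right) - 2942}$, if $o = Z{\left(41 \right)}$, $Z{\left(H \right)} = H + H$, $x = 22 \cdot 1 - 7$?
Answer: $i \sqrt{2845} \approx 53.339 i$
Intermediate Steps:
$x = 15$ ($x = 22 - 7 = 15$)
$Z{\left(H \right)} = 2 H$
$o = 82$ ($o = 2 \cdot 41 = 82$)
$\sqrt{\left(o + x\right) - 2942} = \sqrt{\left(82 + 15\right) - 2942} = \sqrt{97 - 2942} = \sqrt{-2845} = i \sqrt{2845}$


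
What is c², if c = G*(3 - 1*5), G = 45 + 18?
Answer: 15876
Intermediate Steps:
G = 63
c = -126 (c = 63*(3 - 1*5) = 63*(3 - 5) = 63*(-2) = -126)
c² = (-126)² = 15876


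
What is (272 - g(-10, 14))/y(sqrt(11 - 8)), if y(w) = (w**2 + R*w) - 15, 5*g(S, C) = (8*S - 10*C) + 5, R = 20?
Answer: 315/88 + 525*sqrt(3)/88 ≈ 13.913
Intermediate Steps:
g(S, C) = 1 - 2*C + 8*S/5 (g(S, C) = ((8*S - 10*C) + 5)/5 = ((-10*C + 8*S) + 5)/5 = (5 - 10*C + 8*S)/5 = 1 - 2*C + 8*S/5)
y(w) = -15 + w**2 + 20*w (y(w) = (w**2 + 20*w) - 15 = -15 + w**2 + 20*w)
(272 - g(-10, 14))/y(sqrt(11 - 8)) = (272 - (1 - 2*14 + (8/5)*(-10)))/(-15 + (sqrt(11 - 8))**2 + 20*sqrt(11 - 8)) = (272 - (1 - 28 - 16))/(-15 + (sqrt(3))**2 + 20*sqrt(3)) = (272 - 1*(-43))/(-15 + 3 + 20*sqrt(3)) = (272 + 43)/(-12 + 20*sqrt(3)) = 315/(-12 + 20*sqrt(3))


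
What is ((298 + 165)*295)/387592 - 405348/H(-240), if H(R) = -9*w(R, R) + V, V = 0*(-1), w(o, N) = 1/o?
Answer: -4189590317175/387592 ≈ -1.0809e+7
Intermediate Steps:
V = 0
H(R) = -9/R (H(R) = -9/R + 0 = -9/R)
((298 + 165)*295)/387592 - 405348/H(-240) = ((298 + 165)*295)/387592 - 405348/((-9/(-240))) = (463*295)*(1/387592) - 405348/((-9*(-1/240))) = 136585*(1/387592) - 405348/3/80 = 136585/387592 - 405348*80/3 = 136585/387592 - 10809280 = -4189590317175/387592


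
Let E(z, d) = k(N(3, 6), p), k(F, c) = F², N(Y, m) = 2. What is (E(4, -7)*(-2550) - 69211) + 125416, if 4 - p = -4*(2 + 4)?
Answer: 46005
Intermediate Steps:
p = 28 (p = 4 - (-4)*(2 + 4) = 4 - (-4)*6 = 4 - 1*(-24) = 4 + 24 = 28)
E(z, d) = 4 (E(z, d) = 2² = 4)
(E(4, -7)*(-2550) - 69211) + 125416 = (4*(-2550) - 69211) + 125416 = (-10200 - 69211) + 125416 = -79411 + 125416 = 46005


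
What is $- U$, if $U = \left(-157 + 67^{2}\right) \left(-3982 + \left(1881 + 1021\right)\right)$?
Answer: $4678560$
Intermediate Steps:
$U = -4678560$ ($U = \left(-157 + 4489\right) \left(-3982 + 2902\right) = 4332 \left(-1080\right) = -4678560$)
$- U = \left(-1\right) \left(-4678560\right) = 4678560$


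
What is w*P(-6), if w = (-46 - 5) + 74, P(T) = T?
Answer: -138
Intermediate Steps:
w = 23 (w = -51 + 74 = 23)
w*P(-6) = 23*(-6) = -138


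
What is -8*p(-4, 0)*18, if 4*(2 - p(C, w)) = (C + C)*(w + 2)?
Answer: -864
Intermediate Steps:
p(C, w) = 2 - C*(2 + w)/2 (p(C, w) = 2 - (C + C)*(w + 2)/4 = 2 - 2*C*(2 + w)/4 = 2 - C*(2 + w)/2)
-8*p(-4, 0)*18 = -8*(2 - 1*(-4) - 1/2*(-4)*0)*18 = -8*(2 + 4 + 0)*18 = -8*6*18 = -48*18 = -864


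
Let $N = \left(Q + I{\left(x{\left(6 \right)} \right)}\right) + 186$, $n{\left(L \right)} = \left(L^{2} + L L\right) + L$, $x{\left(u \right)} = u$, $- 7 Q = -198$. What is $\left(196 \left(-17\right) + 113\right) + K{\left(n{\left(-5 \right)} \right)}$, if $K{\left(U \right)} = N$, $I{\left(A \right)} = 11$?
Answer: $- \frac{20956}{7} \approx -2993.7$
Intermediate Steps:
$Q = \frac{198}{7}$ ($Q = \left(- \frac{1}{7}\right) \left(-198\right) = \frac{198}{7} \approx 28.286$)
$n{\left(L \right)} = L + 2 L^{2}$ ($n{\left(L \right)} = \left(L^{2} + L^{2}\right) + L = 2 L^{2} + L = L + 2 L^{2}$)
$N = \frac{1577}{7}$ ($N = \left(\frac{198}{7} + 11\right) + 186 = \frac{275}{7} + 186 = \frac{1577}{7} \approx 225.29$)
$K{\left(U \right)} = \frac{1577}{7}$
$\left(196 \left(-17\right) + 113\right) + K{\left(n{\left(-5 \right)} \right)} = \left(196 \left(-17\right) + 113\right) + \frac{1577}{7} = \left(-3332 + 113\right) + \frac{1577}{7} = -3219 + \frac{1577}{7} = - \frac{20956}{7}$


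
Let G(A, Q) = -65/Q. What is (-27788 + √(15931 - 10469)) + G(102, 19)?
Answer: -528037/19 + √5462 ≈ -27718.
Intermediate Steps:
(-27788 + √(15931 - 10469)) + G(102, 19) = (-27788 + √(15931 - 10469)) - 65/19 = (-27788 + √5462) - 65*1/19 = (-27788 + √5462) - 65/19 = -528037/19 + √5462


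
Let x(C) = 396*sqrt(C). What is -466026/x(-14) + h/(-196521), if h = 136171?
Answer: -136171/196521 + 7061*I*sqrt(14)/84 ≈ -0.69291 + 314.52*I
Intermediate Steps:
-466026/x(-14) + h/(-196521) = -466026*(-I*sqrt(14)/5544) + 136171/(-196521) = -466026*(-I*sqrt(14)/5544) + 136171*(-1/196521) = -466026*(-I*sqrt(14)/5544) - 136171/196521 = -(-7061)*I*sqrt(14)/84 - 136171/196521 = 7061*I*sqrt(14)/84 - 136171/196521 = -136171/196521 + 7061*I*sqrt(14)/84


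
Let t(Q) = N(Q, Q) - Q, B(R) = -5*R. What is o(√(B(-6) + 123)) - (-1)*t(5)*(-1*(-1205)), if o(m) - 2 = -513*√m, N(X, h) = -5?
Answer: -12048 - 513*√3*17^(¼) ≈ -13852.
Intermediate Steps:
o(m) = 2 - 513*√m
t(Q) = -5 - Q
o(√(B(-6) + 123)) - (-1)*t(5)*(-1*(-1205)) = (2 - 513*(-5*(-6) + 123)^(¼)) - (-1)*(-5 - 1*5)*(-1*(-1205)) = (2 - 513*(30 + 123)^(¼)) - (-1)*(-5 - 5)*1205 = (2 - 513*√3*17^(¼)) - (-1)*(-10*1205) = (2 - 513*√3*17^(¼)) - (-1)*(-12050) = (2 - 513*√3*17^(¼)) - 1*12050 = (2 - 513*√3*17^(¼)) - 12050 = -12048 - 513*√3*17^(¼)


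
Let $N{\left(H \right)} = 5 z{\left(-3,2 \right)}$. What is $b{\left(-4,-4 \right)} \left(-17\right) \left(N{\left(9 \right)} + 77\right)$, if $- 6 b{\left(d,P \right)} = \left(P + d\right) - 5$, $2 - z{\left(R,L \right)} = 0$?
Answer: $- \frac{6409}{2} \approx -3204.5$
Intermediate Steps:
$z{\left(R,L \right)} = 2$ ($z{\left(R,L \right)} = 2 - 0 = 2 + 0 = 2$)
$b{\left(d,P \right)} = \frac{5}{6} - \frac{P}{6} - \frac{d}{6}$ ($b{\left(d,P \right)} = - \frac{\left(P + d\right) - 5}{6} = - \frac{-5 + P + d}{6} = \frac{5}{6} - \frac{P}{6} - \frac{d}{6}$)
$N{\left(H \right)} = 10$ ($N{\left(H \right)} = 5 \cdot 2 = 10$)
$b{\left(-4,-4 \right)} \left(-17\right) \left(N{\left(9 \right)} + 77\right) = \left(\frac{5}{6} - - \frac{2}{3} - - \frac{2}{3}\right) \left(-17\right) \left(10 + 77\right) = \left(\frac{5}{6} + \frac{2}{3} + \frac{2}{3}\right) \left(-17\right) 87 = \frac{13}{6} \left(-17\right) 87 = \left(- \frac{221}{6}\right) 87 = - \frac{6409}{2}$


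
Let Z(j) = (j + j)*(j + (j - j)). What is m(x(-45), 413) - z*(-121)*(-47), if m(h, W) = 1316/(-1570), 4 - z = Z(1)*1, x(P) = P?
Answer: -8929248/785 ≈ -11375.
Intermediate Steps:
Z(j) = 2*j² (Z(j) = (2*j)*(j + 0) = (2*j)*j = 2*j²)
z = 2 (z = 4 - 2*1² = 4 - 2*1 = 4 - 2 = 2)
m(h, W) = -658/785 (m(h, W) = 1316*(-1/1570) = -658/785)
m(x(-45), 413) - z*(-121)*(-47) = -658/785 - 2*(-121)*(-47) = -658/785 - (-242)*(-47) = -658/785 - 1*11374 = -658/785 - 11374 = -8929248/785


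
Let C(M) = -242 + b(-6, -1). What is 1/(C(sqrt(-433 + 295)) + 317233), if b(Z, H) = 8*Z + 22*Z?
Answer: 1/316811 ≈ 3.1565e-6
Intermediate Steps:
b(Z, H) = 30*Z
C(M) = -422 (C(M) = -242 + 30*(-6) = -242 - 180 = -422)
1/(C(sqrt(-433 + 295)) + 317233) = 1/(-422 + 317233) = 1/316811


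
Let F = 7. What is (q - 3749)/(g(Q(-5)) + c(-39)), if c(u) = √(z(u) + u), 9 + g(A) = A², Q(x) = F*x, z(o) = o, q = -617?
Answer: -2654528/739367 + 2183*I*√78/739367 ≈ -3.5903 + 0.026076*I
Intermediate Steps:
Q(x) = 7*x
g(A) = -9 + A²
c(u) = √2*√u (c(u) = √(u + u) = √(2*u) = √2*√u)
(q - 3749)/(g(Q(-5)) + c(-39)) = (-617 - 3749)/((-9 + (7*(-5))²) + √2*√(-39)) = -4366/((-9 + (-35)²) + √2*(I*√39)) = -4366/((-9 + 1225) + I*√78) = -4366/(1216 + I*√78)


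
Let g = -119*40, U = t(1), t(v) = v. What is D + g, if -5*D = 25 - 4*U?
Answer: -23821/5 ≈ -4764.2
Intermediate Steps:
U = 1
g = -4760
D = -21/5 (D = -(25 - 4*1)/5 = -(25 - 4)/5 = -⅕*21 = -21/5 ≈ -4.2000)
D + g = -21/5 - 4760 = -23821/5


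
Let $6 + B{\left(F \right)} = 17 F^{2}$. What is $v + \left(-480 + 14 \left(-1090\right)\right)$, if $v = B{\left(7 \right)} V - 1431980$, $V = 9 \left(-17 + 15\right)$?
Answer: $-1462606$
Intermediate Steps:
$V = -18$ ($V = 9 \left(-2\right) = -18$)
$B{\left(F \right)} = -6 + 17 F^{2}$
$v = -1446866$ ($v = \left(-6 + 17 \cdot 7^{2}\right) \left(-18\right) - 1431980 = \left(-6 + 17 \cdot 49\right) \left(-18\right) - 1431980 = \left(-6 + 833\right) \left(-18\right) - 1431980 = 827 \left(-18\right) - 1431980 = -14886 - 1431980 = -1446866$)
$v + \left(-480 + 14 \left(-1090\right)\right) = -1446866 + \left(-480 + 14 \left(-1090\right)\right) = -1446866 - 15740 = -1462606$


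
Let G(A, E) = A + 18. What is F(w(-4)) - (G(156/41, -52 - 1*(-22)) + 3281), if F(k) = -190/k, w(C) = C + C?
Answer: -537765/164 ≈ -3279.1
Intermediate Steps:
w(C) = 2*C
G(A, E) = 18 + A
F(w(-4)) - (G(156/41, -52 - 1*(-22)) + 3281) = -190/(2*(-4)) - ((18 + 156/41) + 3281) = -190/(-8) - ((18 + 156*(1/41)) + 3281) = -190*(-1/8) - ((18 + 156/41) + 3281) = 95/4 - (894/41 + 3281) = 95/4 - 1*135415/41 = 95/4 - 135415/41 = -537765/164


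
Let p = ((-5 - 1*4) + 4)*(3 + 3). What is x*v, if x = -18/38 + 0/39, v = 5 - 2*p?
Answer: -585/19 ≈ -30.789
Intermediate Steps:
p = -30 (p = ((-5 - 4) + 4)*6 = (-9 + 4)*6 = -5*6 = -30)
v = 65 (v = 5 - 2*(-30) = 5 + 60 = 65)
x = -9/19 (x = -18*1/38 + 0*(1/39) = -9/19 + 0 = -9/19 ≈ -0.47368)
x*v = -9/19*65 = -585/19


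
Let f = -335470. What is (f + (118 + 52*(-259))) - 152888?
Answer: -501708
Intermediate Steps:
(f + (118 + 52*(-259))) - 152888 = (-335470 + (118 + 52*(-259))) - 152888 = (-335470 + (118 - 13468)) - 152888 = (-335470 - 13350) - 152888 = -348820 - 152888 = -501708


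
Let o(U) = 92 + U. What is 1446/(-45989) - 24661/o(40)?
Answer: -1134325601/6070548 ≈ -186.86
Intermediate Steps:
1446/(-45989) - 24661/o(40) = 1446/(-45989) - 24661/(92 + 40) = 1446*(-1/45989) - 24661/132 = -1446/45989 - 24661*1/132 = -1446/45989 - 24661/132 = -1134325601/6070548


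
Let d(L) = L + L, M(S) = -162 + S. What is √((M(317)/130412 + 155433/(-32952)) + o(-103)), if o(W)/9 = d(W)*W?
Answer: √6122269098274942068198/179055676 ≈ 436.99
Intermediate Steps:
d(L) = 2*L
o(W) = 18*W² (o(W) = 9*((2*W)*W) = 9*(2*W²) = 18*W²)
√((M(317)/130412 + 155433/(-32952)) + o(-103)) = √(((-162 + 317)/130412 + 155433/(-32952)) + 18*(-103)²) = √((155*(1/130412) + 155433*(-1/32952)) + 18*10609) = √((155/130412 - 51811/10984) + 190962) = √(-1688768403/358111352 + 190962) = √(68383971232221/358111352) = √6122269098274942068198/179055676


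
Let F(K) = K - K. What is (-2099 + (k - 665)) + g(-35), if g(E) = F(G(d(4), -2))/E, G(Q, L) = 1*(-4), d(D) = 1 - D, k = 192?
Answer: -2572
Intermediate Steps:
G(Q, L) = -4
F(K) = 0
g(E) = 0 (g(E) = 0/E = 0)
(-2099 + (k - 665)) + g(-35) = (-2099 + (192 - 665)) + 0 = (-2099 - 473) + 0 = -2572 + 0 = -2572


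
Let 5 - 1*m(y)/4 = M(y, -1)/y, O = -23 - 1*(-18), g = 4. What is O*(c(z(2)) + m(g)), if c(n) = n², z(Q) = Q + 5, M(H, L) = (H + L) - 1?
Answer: -335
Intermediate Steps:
M(H, L) = -1 + H + L
O = -5 (O = -23 + 18 = -5)
z(Q) = 5 + Q
m(y) = 20 - 4*(-2 + y)/y (m(y) = 20 - 4*(-1 + y - 1)/y = 20 - 4*(-2 + y)/y)
O*(c(z(2)) + m(g)) = -5*((5 + 2)² + (16 + 8/4)) = -5*(7² + (16 + 8*(¼))) = -5*(49 + (16 + 2)) = -5*(49 + 18) = -5*67 = -335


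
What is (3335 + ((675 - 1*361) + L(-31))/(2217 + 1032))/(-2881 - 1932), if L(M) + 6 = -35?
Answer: -3611896/5212479 ≈ -0.69293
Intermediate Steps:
L(M) = -41 (L(M) = -6 - 35 = -41)
(3335 + ((675 - 1*361) + L(-31))/(2217 + 1032))/(-2881 - 1932) = (3335 + ((675 - 1*361) - 41)/(2217 + 1032))/(-2881 - 1932) = (3335 + ((675 - 361) - 41)/3249)/(-4813) = (3335 + (314 - 41)*(1/3249))*(-1/4813) = (3335 + 273*(1/3249))*(-1/4813) = (3335 + 91/1083)*(-1/4813) = (3611896/1083)*(-1/4813) = -3611896/5212479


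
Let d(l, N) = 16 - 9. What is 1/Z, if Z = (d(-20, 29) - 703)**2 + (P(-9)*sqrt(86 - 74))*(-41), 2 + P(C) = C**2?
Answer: 40368/19544413967 + 3239*sqrt(3)/117266483802 ≈ 2.1133e-6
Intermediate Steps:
d(l, N) = 7
P(C) = -2 + C**2
Z = 484416 - 6478*sqrt(3) (Z = (7 - 703)**2 + ((-2 + (-9)**2)*sqrt(86 - 74))*(-41) = (-696)**2 + ((-2 + 81)*sqrt(12))*(-41) = 484416 + (79*(2*sqrt(3)))*(-41) = 484416 + (158*sqrt(3))*(-41) = 484416 - 6478*sqrt(3) ≈ 4.7320e+5)
1/Z = 1/(484416 - 6478*sqrt(3))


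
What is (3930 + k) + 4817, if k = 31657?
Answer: 40404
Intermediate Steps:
(3930 + k) + 4817 = (3930 + 31657) + 4817 = 35587 + 4817 = 40404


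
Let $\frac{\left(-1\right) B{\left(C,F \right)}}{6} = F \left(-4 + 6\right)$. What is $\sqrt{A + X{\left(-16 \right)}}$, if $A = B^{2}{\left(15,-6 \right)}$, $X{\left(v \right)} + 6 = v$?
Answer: $\sqrt{5162} \approx 71.847$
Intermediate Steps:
$X{\left(v \right)} = -6 + v$
$B{\left(C,F \right)} = - 12 F$ ($B{\left(C,F \right)} = - 6 F \left(-4 + 6\right) = - 6 F 2 = - 6 \cdot 2 F = - 12 F$)
$A = 5184$ ($A = \left(\left(-12\right) \left(-6\right)\right)^{2} = 72^{2} = 5184$)
$\sqrt{A + X{\left(-16 \right)}} = \sqrt{5184 - 22} = \sqrt{5162}$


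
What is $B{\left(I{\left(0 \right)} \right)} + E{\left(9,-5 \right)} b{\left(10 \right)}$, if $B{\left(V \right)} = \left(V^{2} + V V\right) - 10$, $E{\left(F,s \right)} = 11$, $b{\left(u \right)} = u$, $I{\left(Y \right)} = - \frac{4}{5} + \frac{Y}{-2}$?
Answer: $\frac{2532}{25} \approx 101.28$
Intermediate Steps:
$I{\left(Y \right)} = - \frac{4}{5} - \frac{Y}{2}$ ($I{\left(Y \right)} = \left(-4\right) \frac{1}{5} + Y \left(- \frac{1}{2}\right) = - \frac{4}{5} - \frac{Y}{2}$)
$B{\left(V \right)} = -10 + 2 V^{2}$ ($B{\left(V \right)} = \left(V^{2} + V^{2}\right) - 10 = 2 V^{2} - 10 = -10 + 2 V^{2}$)
$B{\left(I{\left(0 \right)} \right)} + E{\left(9,-5 \right)} b{\left(10 \right)} = \left(-10 + 2 \left(- \frac{4}{5} - 0\right)^{2}\right) + 11 \cdot 10 = \left(-10 + 2 \left(- \frac{4}{5} + 0\right)^{2}\right) + 110 = \left(-10 + 2 \left(- \frac{4}{5}\right)^{2}\right) + 110 = \left(-10 + 2 \cdot \frac{16}{25}\right) + 110 = \left(-10 + \frac{32}{25}\right) + 110 = - \frac{218}{25} + 110 = \frac{2532}{25}$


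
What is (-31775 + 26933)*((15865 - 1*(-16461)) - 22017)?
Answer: -49916178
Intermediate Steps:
(-31775 + 26933)*((15865 - 1*(-16461)) - 22017) = -4842*((15865 + 16461) - 22017) = -4842*(32326 - 22017) = -4842*10309 = -49916178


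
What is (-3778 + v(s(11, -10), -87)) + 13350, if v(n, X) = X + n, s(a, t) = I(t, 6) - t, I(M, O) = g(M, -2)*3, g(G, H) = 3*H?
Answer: 9477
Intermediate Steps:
I(M, O) = -18 (I(M, O) = (3*(-2))*3 = -6*3 = -18)
s(a, t) = -18 - t
(-3778 + v(s(11, -10), -87)) + 13350 = (-3778 + (-87 + (-18 - 1*(-10)))) + 13350 = (-3778 + (-87 + (-18 + 10))) + 13350 = (-3778 + (-87 - 8)) + 13350 = (-3778 - 95) + 13350 = -3873 + 13350 = 9477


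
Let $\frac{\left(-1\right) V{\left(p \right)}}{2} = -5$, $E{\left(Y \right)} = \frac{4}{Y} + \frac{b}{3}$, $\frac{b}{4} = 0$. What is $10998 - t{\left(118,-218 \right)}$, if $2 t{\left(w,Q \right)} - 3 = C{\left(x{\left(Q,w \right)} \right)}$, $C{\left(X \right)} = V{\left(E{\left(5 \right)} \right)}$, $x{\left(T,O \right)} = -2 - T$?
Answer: $\frac{21983}{2} \approx 10992.0$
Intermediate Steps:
$b = 0$ ($b = 4 \cdot 0 = 0$)
$E{\left(Y \right)} = \frac{4}{Y}$ ($E{\left(Y \right)} = \frac{4}{Y} + \frac{0}{3} = \frac{4}{Y} + 0 \cdot \frac{1}{3} = \frac{4}{Y} + 0 = \frac{4}{Y}$)
$V{\left(p \right)} = 10$ ($V{\left(p \right)} = \left(-2\right) \left(-5\right) = 10$)
$C{\left(X \right)} = 10$
$t{\left(w,Q \right)} = \frac{13}{2}$ ($t{\left(w,Q \right)} = \frac{3}{2} + \frac{1}{2} \cdot 10 = \frac{3}{2} + 5 = \frac{13}{2}$)
$10998 - t{\left(118,-218 \right)} = 10998 - \frac{13}{2} = \frac{21983}{2}$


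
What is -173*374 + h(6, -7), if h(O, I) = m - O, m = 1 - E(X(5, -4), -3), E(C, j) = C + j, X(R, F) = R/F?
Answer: -258811/4 ≈ -64703.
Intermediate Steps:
m = 21/4 (m = 1 - (5/(-4) - 3) = 1 - (5*(-¼) - 3) = 1 - (-5/4 - 3) = 1 - 1*(-17/4) = 1 + 17/4 = 21/4 ≈ 5.2500)
h(O, I) = 21/4 - O
-173*374 + h(6, -7) = -173*374 + (21/4 - 1*6) = -64702 + (21/4 - 6) = -64702 - ¾ = -258811/4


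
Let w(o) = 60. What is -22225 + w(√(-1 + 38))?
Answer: -22165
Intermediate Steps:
-22225 + w(√(-1 + 38)) = -22225 + 60 = -22165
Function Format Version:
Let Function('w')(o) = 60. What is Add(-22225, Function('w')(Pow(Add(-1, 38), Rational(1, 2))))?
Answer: -22165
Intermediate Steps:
Add(-22225, Function('w')(Pow(Add(-1, 38), Rational(1, 2)))) = Add(-22225, 60) = -22165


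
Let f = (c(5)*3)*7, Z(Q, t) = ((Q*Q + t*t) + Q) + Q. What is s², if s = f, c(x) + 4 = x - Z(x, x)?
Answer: 1535121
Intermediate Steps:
Z(Q, t) = Q² + t² + 2*Q (Z(Q, t) = ((Q² + t²) + Q) + Q = (Q + Q² + t²) + Q = Q² + t² + 2*Q)
c(x) = -4 - x - 2*x² (c(x) = -4 + (x - (x² + x² + 2*x)) = -4 + (x - (2*x + 2*x²)) = -4 + (x + (-2*x - 2*x²)) = -4 + (-x - 2*x²) = -4 - x - 2*x²)
f = -1239 (f = ((-4 - 1*5 - 2*5²)*3)*7 = ((-4 - 5 - 2*25)*3)*7 = ((-4 - 5 - 50)*3)*7 = -59*3*7 = -177*7 = -1239)
s = -1239
s² = (-1239)² = 1535121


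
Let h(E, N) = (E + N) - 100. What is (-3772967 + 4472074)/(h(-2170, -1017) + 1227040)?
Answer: 699107/1223753 ≈ 0.57128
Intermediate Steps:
h(E, N) = -100 + E + N
(-3772967 + 4472074)/(h(-2170, -1017) + 1227040) = (-3772967 + 4472074)/((-100 - 2170 - 1017) + 1227040) = 699107/(-3287 + 1227040) = 699107/1223753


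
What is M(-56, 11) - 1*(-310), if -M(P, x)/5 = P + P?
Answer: 870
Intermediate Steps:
M(P, x) = -10*P (M(P, x) = -5*(P + P) = -10*P)
M(-56, 11) - 1*(-310) = -10*(-56) - 1*(-310) = 560 + 310 = 870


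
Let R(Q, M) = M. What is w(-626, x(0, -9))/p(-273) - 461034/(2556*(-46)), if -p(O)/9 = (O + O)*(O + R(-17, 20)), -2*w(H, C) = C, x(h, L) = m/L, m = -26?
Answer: 479244985/122220252 ≈ 3.9212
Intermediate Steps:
x(h, L) = -26/L
w(H, C) = -C/2
p(O) = -18*O*(20 + O) (p(O) = -9*(O + O)*(O + 20) = -9*2*O*(20 + O) = -18*O*(20 + O))
w(-626, x(0, -9))/p(-273) - 461034/(2556*(-46)) = (-(-13)/(-9))/((-18*(-273)*(20 - 273))) - 461034/(2556*(-46)) = (-(-13)*(-1)/9)/((-18*(-273)*(-253))) - 461034/(-117576) = -½*26/9/(-1243242) - 461034*(-1/117576) = -13/9*(-1/1243242) + 25613/6532 = 1/860706 + 25613/6532 = 479244985/122220252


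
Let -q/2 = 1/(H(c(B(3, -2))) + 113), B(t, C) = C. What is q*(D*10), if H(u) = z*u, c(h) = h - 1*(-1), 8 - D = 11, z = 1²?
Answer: 15/28 ≈ 0.53571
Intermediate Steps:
z = 1
D = -3 (D = 8 - 1*11 = 8 - 11 = -3)
c(h) = 1 + h (c(h) = h + 1 = 1 + h)
H(u) = u (H(u) = 1*u = u)
q = -1/56 (q = -2/((1 - 2) + 113) = -2/(-1 + 113) = -2/112 = -2*1/112 = -1/56 ≈ -0.017857)
q*(D*10) = -(-3)*10/56 = -1/56*(-30) = 15/28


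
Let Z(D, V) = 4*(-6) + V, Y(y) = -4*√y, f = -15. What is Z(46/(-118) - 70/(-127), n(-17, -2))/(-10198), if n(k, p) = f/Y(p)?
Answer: 12/5099 + 15*I*√2/81584 ≈ 0.0023534 + 0.00026002*I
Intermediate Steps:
n(k, p) = 15/(4*√p) (n(k, p) = -15*(-1/(4*√p)) = -(-15)/(4*√p) = 15/(4*√p))
Z(D, V) = -24 + V
Z(46/(-118) - 70/(-127), n(-17, -2))/(-10198) = (-24 + 15/(4*√(-2)))/(-10198) = (-24 + 15*(-I*√2/2)/4)*(-1/10198) = (-24 - 15*I*√2/8)*(-1/10198) = 12/5099 + 15*I*√2/81584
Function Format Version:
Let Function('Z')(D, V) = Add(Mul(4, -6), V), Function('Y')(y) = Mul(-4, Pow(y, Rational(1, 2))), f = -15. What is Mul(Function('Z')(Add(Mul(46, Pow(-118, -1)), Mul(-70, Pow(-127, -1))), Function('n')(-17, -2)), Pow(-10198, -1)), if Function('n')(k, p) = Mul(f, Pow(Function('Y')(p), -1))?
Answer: Add(Rational(12, 5099), Mul(Rational(15, 81584), I, Pow(2, Rational(1, 2)))) ≈ Add(0.0023534, Mul(0.00026002, I))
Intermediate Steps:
Function('n')(k, p) = Mul(Rational(15, 4), Pow(p, Rational(-1, 2))) (Function('n')(k, p) = Mul(-15, Pow(Mul(-4, Pow(p, Rational(1, 2))), -1)) = Mul(-15, Mul(Rational(-1, 4), Pow(p, Rational(-1, 2)))) = Mul(Rational(15, 4), Pow(p, Rational(-1, 2))))
Function('Z')(D, V) = Add(-24, V)
Mul(Function('Z')(Add(Mul(46, Pow(-118, -1)), Mul(-70, Pow(-127, -1))), Function('n')(-17, -2)), Pow(-10198, -1)) = Mul(Add(-24, Mul(Rational(15, 4), Pow(-2, Rational(-1, 2)))), Pow(-10198, -1)) = Mul(Add(-24, Mul(Rational(15, 4), Mul(Rational(-1, 2), I, Pow(2, Rational(1, 2))))), Rational(-1, 10198)) = Mul(Add(-24, Mul(Rational(-15, 8), I, Pow(2, Rational(1, 2)))), Rational(-1, 10198)) = Add(Rational(12, 5099), Mul(Rational(15, 81584), I, Pow(2, Rational(1, 2))))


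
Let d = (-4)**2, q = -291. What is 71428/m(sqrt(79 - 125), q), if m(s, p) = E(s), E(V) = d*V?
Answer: -17857*I*sqrt(46)/184 ≈ -658.22*I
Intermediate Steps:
d = 16
E(V) = 16*V
m(s, p) = 16*s
71428/m(sqrt(79 - 125), q) = 71428/((16*sqrt(79 - 125))) = 71428/((16*sqrt(-46))) = 71428/((16*(I*sqrt(46)))) = 71428/((16*I*sqrt(46))) = 71428*(-I*sqrt(46)/736) = -17857*I*sqrt(46)/184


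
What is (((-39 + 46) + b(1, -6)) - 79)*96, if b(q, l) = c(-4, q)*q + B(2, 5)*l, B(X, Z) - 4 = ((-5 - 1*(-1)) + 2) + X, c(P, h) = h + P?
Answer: -9504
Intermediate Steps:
c(P, h) = P + h
B(X, Z) = 2 + X (B(X, Z) = 4 + (((-5 - 1*(-1)) + 2) + X) = 4 + (((-5 + 1) + 2) + X) = 4 + ((-4 + 2) + X) = 4 + (-2 + X) = 2 + X)
b(q, l) = 4*l + q*(-4 + q) (b(q, l) = (-4 + q)*q + (2 + 2)*l = q*(-4 + q) + 4*l = 4*l + q*(-4 + q))
(((-39 + 46) + b(1, -6)) - 79)*96 = (((-39 + 46) + (4*(-6) + 1*(-4 + 1))) - 79)*96 = ((7 + (-24 + 1*(-3))) - 79)*96 = ((7 + (-24 - 3)) - 79)*96 = ((7 - 27) - 79)*96 = (-20 - 79)*96 = -99*96 = -9504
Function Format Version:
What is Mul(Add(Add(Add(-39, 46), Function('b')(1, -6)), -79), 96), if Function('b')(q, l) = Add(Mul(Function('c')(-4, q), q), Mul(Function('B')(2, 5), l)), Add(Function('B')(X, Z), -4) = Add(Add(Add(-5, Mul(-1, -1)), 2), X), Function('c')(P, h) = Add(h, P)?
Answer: -9504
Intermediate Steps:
Function('c')(P, h) = Add(P, h)
Function('B')(X, Z) = Add(2, X) (Function('B')(X, Z) = Add(4, Add(Add(Add(-5, Mul(-1, -1)), 2), X)) = Add(4, Add(Add(Add(-5, 1), 2), X)) = Add(4, Add(Add(-4, 2), X)) = Add(4, Add(-2, X)) = Add(2, X))
Function('b')(q, l) = Add(Mul(4, l), Mul(q, Add(-4, q))) (Function('b')(q, l) = Add(Mul(Add(-4, q), q), Mul(Add(2, 2), l)) = Add(Mul(q, Add(-4, q)), Mul(4, l)) = Add(Mul(4, l), Mul(q, Add(-4, q))))
Mul(Add(Add(Add(-39, 46), Function('b')(1, -6)), -79), 96) = Mul(Add(Add(Add(-39, 46), Add(Mul(4, -6), Mul(1, Add(-4, 1)))), -79), 96) = Mul(Add(Add(7, Add(-24, Mul(1, -3))), -79), 96) = Mul(Add(Add(7, Add(-24, -3)), -79), 96) = Mul(Add(Add(7, -27), -79), 96) = Mul(Add(-20, -79), 96) = Mul(-99, 96) = -9504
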